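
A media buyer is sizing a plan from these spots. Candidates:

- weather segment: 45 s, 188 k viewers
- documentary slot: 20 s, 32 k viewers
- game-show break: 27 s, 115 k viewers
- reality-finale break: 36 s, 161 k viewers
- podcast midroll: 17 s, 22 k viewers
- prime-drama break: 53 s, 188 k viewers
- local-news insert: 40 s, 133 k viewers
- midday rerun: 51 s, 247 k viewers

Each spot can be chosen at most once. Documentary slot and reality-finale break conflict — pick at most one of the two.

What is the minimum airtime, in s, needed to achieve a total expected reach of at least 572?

Look for the lowest-airtime combination reaching 572.
weather segment + reality-finale break + midday rerun: 596 expected reach at 132 s.
Any bundle with less than 132 s falls short of 572.

132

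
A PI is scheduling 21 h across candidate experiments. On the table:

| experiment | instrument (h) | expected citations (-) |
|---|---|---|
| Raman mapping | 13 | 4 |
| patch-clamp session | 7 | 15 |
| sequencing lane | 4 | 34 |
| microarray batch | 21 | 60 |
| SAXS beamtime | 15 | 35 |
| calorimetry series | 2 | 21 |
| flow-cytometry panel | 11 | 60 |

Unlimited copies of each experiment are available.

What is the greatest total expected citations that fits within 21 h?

210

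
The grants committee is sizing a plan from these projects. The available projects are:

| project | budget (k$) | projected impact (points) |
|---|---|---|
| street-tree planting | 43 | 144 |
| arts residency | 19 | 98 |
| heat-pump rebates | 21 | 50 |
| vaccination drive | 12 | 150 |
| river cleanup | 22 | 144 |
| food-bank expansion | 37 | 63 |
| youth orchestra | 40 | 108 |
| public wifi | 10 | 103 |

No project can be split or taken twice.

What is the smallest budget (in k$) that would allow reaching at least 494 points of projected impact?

Need the lightest bundle worth ≥ 494.
arts residency + vaccination drive + river cleanup + public wifi: 495 projected impact at 63 k$.
No combination under 63 k$ hits 494.

63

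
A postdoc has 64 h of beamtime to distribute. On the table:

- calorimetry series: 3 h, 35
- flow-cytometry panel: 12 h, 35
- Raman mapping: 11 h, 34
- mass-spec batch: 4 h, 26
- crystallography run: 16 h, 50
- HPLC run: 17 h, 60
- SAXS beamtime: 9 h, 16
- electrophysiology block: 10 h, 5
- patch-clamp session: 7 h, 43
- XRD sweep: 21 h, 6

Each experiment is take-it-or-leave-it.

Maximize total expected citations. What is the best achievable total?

249

Ranking by ratio (expected citations/h): calorimetry series 11.67, mass-spec batch 6.50, patch-clamp session 6.14, HPLC run 3.53.
A density-first pass picks calorimetry series + Raman mapping + mass-spec batch + crystallography run + HPLC run + patch-clamp session — 248 at 58 h.
Dropping Raman mapping frees 11 h; slotting in flow-cytometry panel (12 h) lifts the total to 249 at 59 h.
Calorimetry series + flow-cytometry panel + Raman mapping + mass-spec batch + HPLC run + SAXS beamtime + patch-clamp session matches that 249 at 63 h; no feasible combination exceeds it.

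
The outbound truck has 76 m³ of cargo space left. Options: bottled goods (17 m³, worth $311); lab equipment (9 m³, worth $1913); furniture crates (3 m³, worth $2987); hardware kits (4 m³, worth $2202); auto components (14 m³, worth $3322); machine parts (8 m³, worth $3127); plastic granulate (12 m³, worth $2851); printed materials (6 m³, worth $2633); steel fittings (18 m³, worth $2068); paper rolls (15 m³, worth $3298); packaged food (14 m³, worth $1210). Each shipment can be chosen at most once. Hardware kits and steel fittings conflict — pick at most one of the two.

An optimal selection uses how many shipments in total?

Best achievable revenue is 22333.
For example lab equipment + furniture crates + hardware kits + auto components + machine parts + plastic granulate + printed materials + paper rolls achieves it, using 71 m³.
All optima have 8 shipments.

8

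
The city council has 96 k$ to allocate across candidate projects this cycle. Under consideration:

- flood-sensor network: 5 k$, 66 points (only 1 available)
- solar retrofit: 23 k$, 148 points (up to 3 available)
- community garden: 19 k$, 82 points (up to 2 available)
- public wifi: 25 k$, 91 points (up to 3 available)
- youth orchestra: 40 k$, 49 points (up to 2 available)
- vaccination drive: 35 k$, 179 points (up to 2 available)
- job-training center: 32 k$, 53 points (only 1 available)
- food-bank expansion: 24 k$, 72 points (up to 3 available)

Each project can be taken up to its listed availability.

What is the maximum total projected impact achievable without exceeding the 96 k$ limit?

Best packing: flood-sensor network + 3×solar retrofit + community garden — 93 k$, 592 total.

592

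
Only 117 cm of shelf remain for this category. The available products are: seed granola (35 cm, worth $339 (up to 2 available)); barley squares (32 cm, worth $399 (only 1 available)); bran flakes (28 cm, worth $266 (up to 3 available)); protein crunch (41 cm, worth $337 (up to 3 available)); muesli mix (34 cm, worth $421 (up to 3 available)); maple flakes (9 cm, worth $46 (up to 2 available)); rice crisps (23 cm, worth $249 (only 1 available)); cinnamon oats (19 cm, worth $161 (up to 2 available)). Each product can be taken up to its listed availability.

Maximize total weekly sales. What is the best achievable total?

1335

Taking the top-ratio products first gives barley squares + 2×muesli mix + maple flakes for 1287 (109 cm).
Dropping muesli mix and maple flakes frees 43 cm; slotting in bran flakes + rice crisps (51 cm) lifts the total to 1335 at 117 cm.
Every other selection either busts 117 cm or exceeds an availability limit or fails to beat 1335.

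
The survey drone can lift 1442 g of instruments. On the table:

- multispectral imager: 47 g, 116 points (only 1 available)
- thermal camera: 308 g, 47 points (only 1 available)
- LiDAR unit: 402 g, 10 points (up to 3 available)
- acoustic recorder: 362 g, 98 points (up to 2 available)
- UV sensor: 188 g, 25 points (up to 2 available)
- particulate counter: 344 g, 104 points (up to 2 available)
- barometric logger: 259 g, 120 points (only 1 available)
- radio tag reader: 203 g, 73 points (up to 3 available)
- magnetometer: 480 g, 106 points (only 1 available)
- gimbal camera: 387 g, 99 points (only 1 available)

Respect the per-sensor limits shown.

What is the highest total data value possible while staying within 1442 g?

590

Density check — multispectral imager 2.47, barometric logger 0.46, radio tag reader 0.36 are the best per g.
The ratio heuristic lands on multispectral imager + particulate counter + barometric logger + 3×radio tag reader (559) but leaves 183 g idle.
Dropping radio tag reader frees 203 g; slotting in particulate counter (344 g) lifts the total to 590 at 1400 g.
Nothing else within 1442 g beats 590.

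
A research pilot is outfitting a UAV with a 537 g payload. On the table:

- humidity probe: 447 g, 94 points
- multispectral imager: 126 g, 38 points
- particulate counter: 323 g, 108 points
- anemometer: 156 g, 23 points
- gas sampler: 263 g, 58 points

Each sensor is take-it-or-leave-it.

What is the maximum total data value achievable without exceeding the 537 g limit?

146

Multispectral imager + particulate counter uses 449 of the 537 g and totals 146.
No other feasible combination exceeds 146.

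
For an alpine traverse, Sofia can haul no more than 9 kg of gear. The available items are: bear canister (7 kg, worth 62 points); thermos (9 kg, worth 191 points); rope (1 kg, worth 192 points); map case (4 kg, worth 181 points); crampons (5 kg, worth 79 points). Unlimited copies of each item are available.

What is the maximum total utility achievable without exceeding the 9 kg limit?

The ratio ordering already packs tightly: 9×rope, 9 kg, 1728.
No other feasible combination exceeds 1728.

1728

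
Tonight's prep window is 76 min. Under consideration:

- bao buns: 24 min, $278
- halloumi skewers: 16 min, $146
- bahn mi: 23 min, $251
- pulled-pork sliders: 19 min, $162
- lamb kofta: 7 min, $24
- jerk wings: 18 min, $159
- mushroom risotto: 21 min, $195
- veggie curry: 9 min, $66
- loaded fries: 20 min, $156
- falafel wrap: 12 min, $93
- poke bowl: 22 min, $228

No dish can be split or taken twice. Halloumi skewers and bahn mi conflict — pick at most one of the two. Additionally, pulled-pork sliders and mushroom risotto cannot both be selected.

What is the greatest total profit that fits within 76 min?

Density check — bao buns 11.58, bahn mi 10.91, poke bowl 10.36, mushroom risotto 9.29 are the best per min.
Best packing: bao buns + bahn mi + lamb kofta + poke bowl — 76 min, 781 total.
The closest alternative, bao buns + mushroom risotto + veggie curry + poke bowl, reaches only 767.

781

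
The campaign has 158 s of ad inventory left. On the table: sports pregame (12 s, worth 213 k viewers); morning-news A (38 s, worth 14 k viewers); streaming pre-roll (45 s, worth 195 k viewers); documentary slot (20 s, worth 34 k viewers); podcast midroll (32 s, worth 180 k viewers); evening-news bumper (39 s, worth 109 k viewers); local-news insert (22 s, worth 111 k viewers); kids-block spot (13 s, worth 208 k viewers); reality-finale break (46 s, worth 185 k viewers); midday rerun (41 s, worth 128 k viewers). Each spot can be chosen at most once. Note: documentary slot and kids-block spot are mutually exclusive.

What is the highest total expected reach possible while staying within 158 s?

981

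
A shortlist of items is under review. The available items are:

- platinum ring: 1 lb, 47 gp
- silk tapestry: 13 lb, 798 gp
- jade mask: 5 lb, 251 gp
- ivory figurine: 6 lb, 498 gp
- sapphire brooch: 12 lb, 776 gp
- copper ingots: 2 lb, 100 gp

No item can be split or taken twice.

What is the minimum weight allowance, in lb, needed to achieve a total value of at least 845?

13

Need the lightest bundle worth ≥ 845.
jade mask + ivory figurine + copper ingots reaches 849 using 13 lb.
Below 13 lb the best achievable stays under 845.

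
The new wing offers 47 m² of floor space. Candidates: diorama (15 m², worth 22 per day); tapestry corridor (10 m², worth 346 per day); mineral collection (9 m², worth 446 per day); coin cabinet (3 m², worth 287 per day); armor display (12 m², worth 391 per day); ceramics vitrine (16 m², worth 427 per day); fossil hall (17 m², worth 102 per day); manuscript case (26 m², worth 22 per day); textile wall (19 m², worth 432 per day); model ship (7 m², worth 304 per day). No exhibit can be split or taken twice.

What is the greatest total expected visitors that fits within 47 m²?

1855

A density-first pass picks tapestry corridor + mineral collection + coin cabinet + armor display + model ship — 1774 at 41 m².
The 10 m² tied up in tapestry corridor is better spent on ceramics vitrine — total rises to 1855 (47 m²).
No other feasible combination exceeds 1855.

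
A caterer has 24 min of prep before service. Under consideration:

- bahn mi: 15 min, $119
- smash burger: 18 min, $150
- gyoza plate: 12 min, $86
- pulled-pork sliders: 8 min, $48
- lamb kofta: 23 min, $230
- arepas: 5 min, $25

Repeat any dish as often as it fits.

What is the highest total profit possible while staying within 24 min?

230

Best packing: lamb kofta — 23 min, 230 total.
The spare 1 min is too small for any remaining dish, and no exchange beats 230.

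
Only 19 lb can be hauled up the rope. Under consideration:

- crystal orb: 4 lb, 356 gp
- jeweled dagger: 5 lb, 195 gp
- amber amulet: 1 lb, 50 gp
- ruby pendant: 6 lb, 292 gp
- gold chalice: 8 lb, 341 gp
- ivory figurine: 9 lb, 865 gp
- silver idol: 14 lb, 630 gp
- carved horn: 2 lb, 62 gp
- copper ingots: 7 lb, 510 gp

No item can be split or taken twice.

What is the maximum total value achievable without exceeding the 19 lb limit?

1513

Greedy by ratio would take crystal orb + jeweled dagger + amber amulet + ivory figurine: 19 lb used, total 1466.
The 6 lb tied up in jeweled dagger and amber amulet is better spent on ruby pendant — total rises to 1513 (19 lb).
Next best is amber amulet + ivory figurine + carved horn + copper ingots at 1487 (19 lb) — short by 26.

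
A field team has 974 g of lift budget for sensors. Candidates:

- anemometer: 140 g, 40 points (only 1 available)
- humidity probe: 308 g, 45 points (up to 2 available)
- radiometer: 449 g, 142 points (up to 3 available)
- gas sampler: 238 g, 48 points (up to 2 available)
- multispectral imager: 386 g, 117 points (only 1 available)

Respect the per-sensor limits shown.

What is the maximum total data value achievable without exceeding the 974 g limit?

284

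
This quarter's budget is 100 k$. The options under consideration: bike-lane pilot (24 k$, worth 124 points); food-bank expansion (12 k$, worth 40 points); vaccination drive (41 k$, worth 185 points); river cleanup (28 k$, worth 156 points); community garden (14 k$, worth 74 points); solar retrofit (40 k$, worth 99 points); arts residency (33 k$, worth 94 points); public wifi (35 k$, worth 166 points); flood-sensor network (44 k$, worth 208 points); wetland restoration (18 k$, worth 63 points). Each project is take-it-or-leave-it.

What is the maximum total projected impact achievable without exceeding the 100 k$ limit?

The ratio heuristic lands on bike-lane pilot + food-bank expansion + river cleanup + community garden + wetland restoration (457) but leaves 4 k$ idle.
Replace food-bank expansion and community garden and wetland restoration with flood-sensor network: the trade gains 31 net, giving 488 at 96 k$.
Runner-up bike-lane pilot + food-bank expansion + river cleanup + public wifi tops out at 486.

488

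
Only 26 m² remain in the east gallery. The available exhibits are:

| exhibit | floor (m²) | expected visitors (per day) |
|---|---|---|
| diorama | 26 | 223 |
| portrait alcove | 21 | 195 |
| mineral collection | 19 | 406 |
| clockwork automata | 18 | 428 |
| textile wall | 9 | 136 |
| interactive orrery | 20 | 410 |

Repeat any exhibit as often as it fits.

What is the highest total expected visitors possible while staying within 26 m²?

Ranking by ratio (expected visitors/m²): clockwork automata 23.78, mineral collection 21.37, interactive orrery 20.50.
Taking clockwork automata: 18 m² used, 428 in expected visitors.

428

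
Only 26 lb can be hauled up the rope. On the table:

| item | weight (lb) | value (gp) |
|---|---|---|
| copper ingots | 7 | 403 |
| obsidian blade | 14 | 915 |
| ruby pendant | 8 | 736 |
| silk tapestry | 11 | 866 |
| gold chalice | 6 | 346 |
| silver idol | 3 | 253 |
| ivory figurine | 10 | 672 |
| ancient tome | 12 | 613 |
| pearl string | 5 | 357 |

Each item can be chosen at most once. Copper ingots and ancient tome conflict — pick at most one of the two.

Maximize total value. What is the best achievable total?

2018

Density check — ruby pendant 92.00, silver idol 84.33, silk tapestry 78.73, pearl string 71.40 are the best per lb.
Filling by ratio: ruby pendant + silk tapestry + silver idol for 1855, with 4 lb left unused.
Dropping silk tapestry frees 11 lb; slotting in ivory figurine + pearl string (15 lb) lifts the total to 2018 at 26 lb.
That's the maximum — no feasible swap from here does better than 2018.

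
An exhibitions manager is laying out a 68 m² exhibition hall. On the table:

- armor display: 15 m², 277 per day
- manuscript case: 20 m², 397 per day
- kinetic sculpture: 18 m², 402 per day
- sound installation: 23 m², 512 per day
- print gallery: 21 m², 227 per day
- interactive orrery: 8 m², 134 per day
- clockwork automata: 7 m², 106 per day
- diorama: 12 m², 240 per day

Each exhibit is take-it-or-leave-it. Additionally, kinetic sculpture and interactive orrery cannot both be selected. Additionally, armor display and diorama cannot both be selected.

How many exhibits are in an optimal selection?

Optimal total is 1417.
One optimal bundle: manuscript case + kinetic sculpture + sound installation + clockwork automata (68 m²).
All optima have 4 exhibits.

4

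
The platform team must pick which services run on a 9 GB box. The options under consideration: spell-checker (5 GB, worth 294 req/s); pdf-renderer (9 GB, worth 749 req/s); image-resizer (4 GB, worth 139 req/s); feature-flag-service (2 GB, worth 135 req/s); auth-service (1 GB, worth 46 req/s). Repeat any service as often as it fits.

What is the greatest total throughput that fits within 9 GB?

749

Taking pdf-renderer: 9 GB used, 749 in throughput.
Nothing else within 9 GB beats 749.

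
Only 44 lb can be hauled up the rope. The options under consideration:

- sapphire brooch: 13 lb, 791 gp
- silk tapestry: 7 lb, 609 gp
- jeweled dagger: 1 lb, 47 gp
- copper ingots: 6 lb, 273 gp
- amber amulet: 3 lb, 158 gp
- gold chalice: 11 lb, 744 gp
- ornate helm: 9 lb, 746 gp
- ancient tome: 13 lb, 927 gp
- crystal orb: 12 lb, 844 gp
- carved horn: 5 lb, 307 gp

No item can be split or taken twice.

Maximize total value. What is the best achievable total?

Taking silk tapestry + amber amulet + ornate helm + ancient tome + crystal orb: 44 lb used, 3284 in value.

3284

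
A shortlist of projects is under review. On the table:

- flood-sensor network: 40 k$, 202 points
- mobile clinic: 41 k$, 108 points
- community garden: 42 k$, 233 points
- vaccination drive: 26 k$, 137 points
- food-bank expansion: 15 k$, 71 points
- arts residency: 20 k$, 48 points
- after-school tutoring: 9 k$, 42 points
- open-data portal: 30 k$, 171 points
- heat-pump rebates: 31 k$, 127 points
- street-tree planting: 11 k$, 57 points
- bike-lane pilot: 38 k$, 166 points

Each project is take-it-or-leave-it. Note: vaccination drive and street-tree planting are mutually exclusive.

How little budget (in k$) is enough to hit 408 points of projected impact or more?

Look for the lowest-budget combination reaching 408.
community garden + vaccination drive + after-school tutoring reaches 412 using 77 k$.
Below 77 k$ the best achievable stays under 408.

77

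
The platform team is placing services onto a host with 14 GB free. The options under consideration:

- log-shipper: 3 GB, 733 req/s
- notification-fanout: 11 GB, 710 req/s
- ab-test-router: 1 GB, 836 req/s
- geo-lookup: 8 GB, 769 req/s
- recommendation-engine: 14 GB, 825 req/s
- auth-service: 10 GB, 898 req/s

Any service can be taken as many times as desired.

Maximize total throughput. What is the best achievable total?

11704

Ranking by ratio (throughput/GB): ab-test-router 836.00, log-shipper 244.33, geo-lookup 96.12.
Taking 14×ab-test-router: 14 GB used, 11704 in throughput.
Nothing else within 14 GB beats 11704.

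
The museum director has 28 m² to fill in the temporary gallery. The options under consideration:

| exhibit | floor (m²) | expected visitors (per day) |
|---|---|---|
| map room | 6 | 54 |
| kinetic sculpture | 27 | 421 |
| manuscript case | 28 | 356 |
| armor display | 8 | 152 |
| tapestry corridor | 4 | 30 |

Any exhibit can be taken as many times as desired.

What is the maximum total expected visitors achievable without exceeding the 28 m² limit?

486

Density check — armor display 19.00, kinetic sculpture 15.59, manuscript case 12.71, map room 9.00 are the best per m².
The ratio ordering already packs tightly: 3×armor display + tapestry corridor, 28 m², 486.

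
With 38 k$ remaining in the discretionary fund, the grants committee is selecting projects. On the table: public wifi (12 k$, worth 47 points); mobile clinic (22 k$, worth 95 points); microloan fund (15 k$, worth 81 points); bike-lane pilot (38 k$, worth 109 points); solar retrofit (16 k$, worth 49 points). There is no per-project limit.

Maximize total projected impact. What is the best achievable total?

The ratio heuristic lands on 2×microloan fund (162) but leaves 8 k$ idle.
The 15 k$ tied up in microloan fund is better spent on mobile clinic — total rises to 176 (37 k$).
Every other selection either busts 38 k$ or fails to beat 176.

176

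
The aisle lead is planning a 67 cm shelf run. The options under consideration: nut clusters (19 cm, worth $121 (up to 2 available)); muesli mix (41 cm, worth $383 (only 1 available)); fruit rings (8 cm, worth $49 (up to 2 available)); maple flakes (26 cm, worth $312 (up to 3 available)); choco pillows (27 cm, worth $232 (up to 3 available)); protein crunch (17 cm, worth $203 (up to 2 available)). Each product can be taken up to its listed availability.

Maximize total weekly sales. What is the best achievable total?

718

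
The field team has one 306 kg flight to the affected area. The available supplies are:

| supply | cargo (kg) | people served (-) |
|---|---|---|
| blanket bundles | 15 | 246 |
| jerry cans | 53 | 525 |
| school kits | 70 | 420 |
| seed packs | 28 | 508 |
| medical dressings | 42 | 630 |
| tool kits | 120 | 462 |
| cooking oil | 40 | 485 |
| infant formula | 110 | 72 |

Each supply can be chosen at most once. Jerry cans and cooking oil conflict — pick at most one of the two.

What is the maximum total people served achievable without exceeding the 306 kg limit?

2505

Taking school kits + seed packs + medical dressings + tool kits + cooking oil: 300 kg used, 2505 in people served.
Next best is blanket bundles + jerry cans + seed packs + medical dressings + tool kits at 2371 (258 kg) — short by 134.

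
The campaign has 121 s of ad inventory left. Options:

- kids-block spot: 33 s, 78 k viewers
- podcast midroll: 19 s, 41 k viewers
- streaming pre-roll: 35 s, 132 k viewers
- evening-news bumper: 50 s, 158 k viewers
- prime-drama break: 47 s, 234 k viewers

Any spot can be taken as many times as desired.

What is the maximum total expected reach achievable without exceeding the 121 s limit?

509

The ratio ordering already packs tightly: podcast midroll + 2×prime-drama break, 113 s, 509.
Nothing else within 121 s beats 509.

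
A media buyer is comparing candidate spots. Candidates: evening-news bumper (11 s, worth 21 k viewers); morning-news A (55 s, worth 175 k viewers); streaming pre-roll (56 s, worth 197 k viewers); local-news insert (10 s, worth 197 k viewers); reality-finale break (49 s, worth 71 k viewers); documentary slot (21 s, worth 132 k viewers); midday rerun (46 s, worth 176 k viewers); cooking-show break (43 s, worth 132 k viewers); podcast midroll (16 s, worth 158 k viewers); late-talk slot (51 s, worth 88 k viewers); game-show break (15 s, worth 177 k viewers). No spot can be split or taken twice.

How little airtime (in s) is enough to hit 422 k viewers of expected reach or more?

41

Look for the lowest-airtime combination reaching 422.
local-news insert + podcast midroll + game-show break reaches 532 using 41 s.
No combination under 41 s hits 422.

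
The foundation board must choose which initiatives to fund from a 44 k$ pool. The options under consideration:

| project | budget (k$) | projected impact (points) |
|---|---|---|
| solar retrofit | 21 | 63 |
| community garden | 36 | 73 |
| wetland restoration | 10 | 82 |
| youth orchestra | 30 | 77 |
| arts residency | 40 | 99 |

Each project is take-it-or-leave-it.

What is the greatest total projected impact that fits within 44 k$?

159

By projected impact per k$: wetland restoration 8.20, solar retrofit 3.00, youth orchestra 2.57 lead.
The ratio heuristic lands on solar retrofit + wetland restoration (145) but leaves 13 k$ idle.
Dropping solar retrofit frees 21 k$; slotting in youth orchestra (30 k$) lifts the total to 159 at 40 k$.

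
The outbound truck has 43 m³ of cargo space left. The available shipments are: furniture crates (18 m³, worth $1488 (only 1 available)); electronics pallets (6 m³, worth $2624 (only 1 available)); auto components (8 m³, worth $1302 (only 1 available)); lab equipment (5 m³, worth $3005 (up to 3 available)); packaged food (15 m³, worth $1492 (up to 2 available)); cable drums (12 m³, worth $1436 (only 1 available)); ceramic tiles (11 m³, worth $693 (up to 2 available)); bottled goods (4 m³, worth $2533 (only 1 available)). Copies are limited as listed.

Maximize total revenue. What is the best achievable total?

15664

Density check — bottled goods 633.25, lab equipment 601.00, electronics pallets 437.33 are the best per m³.
Filling by ratio: electronics pallets + auto components + 3×lab equipment + bottled goods for 15474, with 10 m³ left unused.
Replace auto components with packaged food: the trade gains 190 net, giving 15664 at 40 m³.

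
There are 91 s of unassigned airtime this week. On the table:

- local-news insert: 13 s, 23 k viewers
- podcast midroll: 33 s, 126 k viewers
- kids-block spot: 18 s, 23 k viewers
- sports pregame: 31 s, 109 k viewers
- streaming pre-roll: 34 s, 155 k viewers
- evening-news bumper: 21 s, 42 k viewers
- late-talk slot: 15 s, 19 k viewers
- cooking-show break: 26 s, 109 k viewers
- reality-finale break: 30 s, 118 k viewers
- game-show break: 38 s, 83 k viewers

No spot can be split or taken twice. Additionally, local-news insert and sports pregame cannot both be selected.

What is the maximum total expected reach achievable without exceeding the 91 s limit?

382

The ratio ordering already packs tightly: streaming pre-roll + cooking-show break + reality-finale break, 90 s, 382.
Runner-up sports pregame + streaming pre-roll + cooking-show break tops out at 373.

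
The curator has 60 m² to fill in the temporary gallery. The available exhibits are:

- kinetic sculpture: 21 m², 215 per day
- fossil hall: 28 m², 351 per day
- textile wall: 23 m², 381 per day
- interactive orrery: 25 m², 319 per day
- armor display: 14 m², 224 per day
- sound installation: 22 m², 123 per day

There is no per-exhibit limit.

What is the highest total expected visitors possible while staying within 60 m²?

986

2×textile wall + armor display uses 60 of the 60 m² and totals 986.
No other feasible combination exceeds 986.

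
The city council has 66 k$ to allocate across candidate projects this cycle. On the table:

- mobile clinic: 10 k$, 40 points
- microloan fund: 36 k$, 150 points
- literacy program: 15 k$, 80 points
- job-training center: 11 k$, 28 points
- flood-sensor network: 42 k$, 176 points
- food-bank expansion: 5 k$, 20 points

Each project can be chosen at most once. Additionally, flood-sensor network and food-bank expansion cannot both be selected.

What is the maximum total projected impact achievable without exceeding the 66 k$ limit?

Mobile clinic + microloan fund + literacy program + food-bank expansion uses 66 of the 66 k$ and totals 290.
Every other selection either busts 66 k$ or breaks a pairing rule or fails to beat 290.

290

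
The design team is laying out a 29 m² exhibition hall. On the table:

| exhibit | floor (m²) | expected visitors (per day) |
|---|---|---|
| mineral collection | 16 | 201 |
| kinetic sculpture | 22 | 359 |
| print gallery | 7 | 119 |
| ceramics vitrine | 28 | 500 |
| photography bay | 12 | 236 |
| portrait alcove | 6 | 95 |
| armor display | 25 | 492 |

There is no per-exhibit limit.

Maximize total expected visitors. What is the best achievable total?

500

Density check — armor display 19.68, photography bay 19.67, ceramics vitrine 17.86, print gallery 17.00 are the best per m².
Greedy by ratio would take armor display: 25 m² used, total 492.
Replace armor display with ceramics vitrine: the trade gains 8 net, giving 500 at 28 m².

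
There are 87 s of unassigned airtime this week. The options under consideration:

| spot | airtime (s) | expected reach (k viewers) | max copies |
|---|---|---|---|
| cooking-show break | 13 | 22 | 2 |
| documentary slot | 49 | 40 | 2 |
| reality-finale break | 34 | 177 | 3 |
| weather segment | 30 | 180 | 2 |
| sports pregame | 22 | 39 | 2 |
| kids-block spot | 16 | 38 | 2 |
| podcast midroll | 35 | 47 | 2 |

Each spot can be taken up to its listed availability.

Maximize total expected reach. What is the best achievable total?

404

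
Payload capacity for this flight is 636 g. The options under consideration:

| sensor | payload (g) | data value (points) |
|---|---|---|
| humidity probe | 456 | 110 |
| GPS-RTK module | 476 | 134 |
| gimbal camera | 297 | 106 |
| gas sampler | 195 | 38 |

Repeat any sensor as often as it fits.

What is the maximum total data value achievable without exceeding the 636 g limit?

Best packing: 2×gimbal camera — 594 g, 212 total.

212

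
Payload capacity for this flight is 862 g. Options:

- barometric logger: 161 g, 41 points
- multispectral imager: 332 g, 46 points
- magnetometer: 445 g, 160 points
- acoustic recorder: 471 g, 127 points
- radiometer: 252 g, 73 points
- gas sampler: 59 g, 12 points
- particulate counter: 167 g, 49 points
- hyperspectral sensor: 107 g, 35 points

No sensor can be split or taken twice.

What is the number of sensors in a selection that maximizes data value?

3

Best achievable data value is 274.
One optimal bundle: barometric logger + magnetometer + radiometer (858 g).
All optima have 3 sensors.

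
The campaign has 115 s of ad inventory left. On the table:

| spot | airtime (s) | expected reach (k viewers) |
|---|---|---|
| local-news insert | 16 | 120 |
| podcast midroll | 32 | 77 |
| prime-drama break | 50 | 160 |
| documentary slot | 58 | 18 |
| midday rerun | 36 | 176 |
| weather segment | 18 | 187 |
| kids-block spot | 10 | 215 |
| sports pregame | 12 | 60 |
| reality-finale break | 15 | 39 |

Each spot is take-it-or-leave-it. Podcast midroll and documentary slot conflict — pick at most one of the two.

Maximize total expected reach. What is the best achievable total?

797

Best packing: local-news insert + midday rerun + weather segment + kids-block spot + sports pregame + reality-finale break — 107 s, 797 total.
No other feasible combination exceeds 797.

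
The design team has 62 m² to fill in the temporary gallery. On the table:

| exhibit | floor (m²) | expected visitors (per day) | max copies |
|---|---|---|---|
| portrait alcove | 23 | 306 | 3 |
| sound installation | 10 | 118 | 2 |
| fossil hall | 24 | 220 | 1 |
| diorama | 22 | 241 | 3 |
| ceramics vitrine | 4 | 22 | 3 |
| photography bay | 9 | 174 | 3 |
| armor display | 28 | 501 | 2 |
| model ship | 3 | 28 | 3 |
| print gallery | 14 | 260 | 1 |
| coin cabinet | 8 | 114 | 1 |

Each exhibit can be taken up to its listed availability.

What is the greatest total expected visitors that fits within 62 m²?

1109

By expected visitors per m²: photography bay 19.33, print gallery 18.57, armor display 17.89 lead.
Taking the top-ratio exhibits first gives sound installation + 3×photography bay + model ship + print gallery + coin cabinet for 1042 (62 m²).
But 2×photography bay + armor display + print gallery fits in 60 m² and reaches 1109.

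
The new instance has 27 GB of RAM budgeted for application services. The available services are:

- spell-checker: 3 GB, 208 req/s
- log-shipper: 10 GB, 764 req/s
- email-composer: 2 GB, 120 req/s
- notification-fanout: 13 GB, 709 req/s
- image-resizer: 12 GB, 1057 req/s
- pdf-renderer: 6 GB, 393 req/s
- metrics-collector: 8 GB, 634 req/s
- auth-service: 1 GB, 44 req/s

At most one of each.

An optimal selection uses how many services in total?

4

The maximum throughput within 27 GB is 2149.
One optimal bundle: spell-checker + log-shipper + email-composer + image-resizer (27 GB).
Every optimal selection uses 4 services.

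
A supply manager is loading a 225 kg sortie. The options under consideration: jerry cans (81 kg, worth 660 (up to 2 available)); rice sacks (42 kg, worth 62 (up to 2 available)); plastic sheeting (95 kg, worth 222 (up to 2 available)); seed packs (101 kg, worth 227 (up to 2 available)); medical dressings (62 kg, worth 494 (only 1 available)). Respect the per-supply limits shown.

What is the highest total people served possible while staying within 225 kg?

1814

Best packing: 2×jerry cans + medical dressings — 224 kg, 1814 total.
The spare 1 kg is too small for any remaining supply, and no exchange beats 1814.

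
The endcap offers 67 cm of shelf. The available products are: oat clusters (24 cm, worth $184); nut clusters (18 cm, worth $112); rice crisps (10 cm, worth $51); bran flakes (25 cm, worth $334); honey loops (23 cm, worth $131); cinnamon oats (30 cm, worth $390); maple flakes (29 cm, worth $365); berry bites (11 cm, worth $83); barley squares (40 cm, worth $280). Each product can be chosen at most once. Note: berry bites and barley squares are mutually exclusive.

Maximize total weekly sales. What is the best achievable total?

807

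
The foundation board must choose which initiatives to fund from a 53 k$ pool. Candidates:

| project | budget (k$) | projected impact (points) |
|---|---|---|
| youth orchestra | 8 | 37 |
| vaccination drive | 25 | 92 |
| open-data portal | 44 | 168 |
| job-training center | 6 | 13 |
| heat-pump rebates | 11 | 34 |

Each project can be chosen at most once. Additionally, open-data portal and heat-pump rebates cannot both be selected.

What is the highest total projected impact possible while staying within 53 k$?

205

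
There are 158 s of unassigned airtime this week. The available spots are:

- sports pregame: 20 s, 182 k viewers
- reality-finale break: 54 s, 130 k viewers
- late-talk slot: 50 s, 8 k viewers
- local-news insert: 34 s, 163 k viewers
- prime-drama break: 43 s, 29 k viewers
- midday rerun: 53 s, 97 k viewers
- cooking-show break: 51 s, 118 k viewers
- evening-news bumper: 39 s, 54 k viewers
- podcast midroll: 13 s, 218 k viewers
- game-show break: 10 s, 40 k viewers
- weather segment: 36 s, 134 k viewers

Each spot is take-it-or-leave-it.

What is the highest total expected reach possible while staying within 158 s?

A density-first pass picks sports pregame + local-news insert + evening-news bumper + podcast midroll + game-show break + weather segment — 791 at 152 s.
The 49 s tied up in evening-news bumper and game-show break is better spent on reality-finale break — total rises to 827 (157 s).

827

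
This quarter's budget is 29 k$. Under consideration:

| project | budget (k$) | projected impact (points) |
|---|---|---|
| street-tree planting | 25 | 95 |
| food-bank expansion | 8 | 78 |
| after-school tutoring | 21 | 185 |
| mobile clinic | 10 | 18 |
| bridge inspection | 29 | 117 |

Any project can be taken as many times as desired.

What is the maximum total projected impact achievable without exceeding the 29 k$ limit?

Filling by ratio: 3×food-bank expansion for 234, with 5 k$ left unused.
The 16 k$ tied up in 2×food-bank expansion is better spent on after-school tutoring — total rises to 263 (29 k$).
No other feasible combination exceeds 263.

263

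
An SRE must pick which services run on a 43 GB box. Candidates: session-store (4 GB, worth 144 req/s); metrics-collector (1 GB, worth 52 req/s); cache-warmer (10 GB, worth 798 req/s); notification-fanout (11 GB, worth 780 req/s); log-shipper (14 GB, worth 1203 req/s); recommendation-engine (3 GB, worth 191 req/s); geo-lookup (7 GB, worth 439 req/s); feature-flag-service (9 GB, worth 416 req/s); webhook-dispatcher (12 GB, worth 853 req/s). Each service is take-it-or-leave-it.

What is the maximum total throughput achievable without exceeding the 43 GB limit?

Ranking by ratio (throughput/GB): log-shipper 85.93, cache-warmer 79.80, webhook-dispatcher 71.08, notification-fanout 70.91.
Taking the top-ratio services first gives metrics-collector + cache-warmer + log-shipper + recommendation-engine + webhook-dispatcher for 3097 (40 GB).
The 4 GB tied up in metrics-collector and recommendation-engine is better spent on geo-lookup — total rises to 3293 (43 GB).
Runner-up metrics-collector + cache-warmer + notification-fanout + log-shipper + geo-lookup tops out at 3272.

3293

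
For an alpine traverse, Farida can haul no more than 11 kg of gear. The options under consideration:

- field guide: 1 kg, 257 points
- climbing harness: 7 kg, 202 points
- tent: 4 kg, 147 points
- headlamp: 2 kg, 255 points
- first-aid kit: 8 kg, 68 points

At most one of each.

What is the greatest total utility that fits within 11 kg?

714

A density-first pass picks field guide + tent + headlamp — 659 at 7 kg.
The 4 kg tied up in tent is better spent on climbing harness — total rises to 714 (10 kg).
Next best is field guide + tent + headlamp at 659 (7 kg) — short by 55.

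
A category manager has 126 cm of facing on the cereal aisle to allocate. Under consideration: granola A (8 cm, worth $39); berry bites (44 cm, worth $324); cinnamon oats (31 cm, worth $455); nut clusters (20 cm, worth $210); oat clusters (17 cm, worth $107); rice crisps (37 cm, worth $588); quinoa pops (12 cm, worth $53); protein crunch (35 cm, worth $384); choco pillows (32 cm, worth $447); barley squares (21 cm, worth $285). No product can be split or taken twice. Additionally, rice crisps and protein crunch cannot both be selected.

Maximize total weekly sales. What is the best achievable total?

1775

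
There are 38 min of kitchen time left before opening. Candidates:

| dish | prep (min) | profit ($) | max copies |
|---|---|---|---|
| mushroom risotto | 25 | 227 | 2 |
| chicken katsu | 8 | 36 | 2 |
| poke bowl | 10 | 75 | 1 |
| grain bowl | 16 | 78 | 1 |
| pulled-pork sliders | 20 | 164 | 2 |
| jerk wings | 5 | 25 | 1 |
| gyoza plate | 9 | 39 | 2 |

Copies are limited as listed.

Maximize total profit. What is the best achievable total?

Best packing: mushroom risotto + poke bowl — 35 min, 302 total.
Every other selection either busts 38 min or exceeds an availability limit or fails to beat 302.

302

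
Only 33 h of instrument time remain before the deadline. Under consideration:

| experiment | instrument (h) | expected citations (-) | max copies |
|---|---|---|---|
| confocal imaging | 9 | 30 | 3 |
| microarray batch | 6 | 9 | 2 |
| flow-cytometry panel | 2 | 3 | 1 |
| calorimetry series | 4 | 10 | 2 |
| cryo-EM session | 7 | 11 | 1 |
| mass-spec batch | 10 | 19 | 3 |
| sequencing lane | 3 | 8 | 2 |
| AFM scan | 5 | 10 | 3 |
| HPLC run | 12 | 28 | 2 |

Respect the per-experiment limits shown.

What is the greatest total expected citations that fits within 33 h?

3×confocal imaging + 2×sequencing lane uses 33 of the 33 h and totals 106.
That's the maximum — no swap from here does better than 106.

106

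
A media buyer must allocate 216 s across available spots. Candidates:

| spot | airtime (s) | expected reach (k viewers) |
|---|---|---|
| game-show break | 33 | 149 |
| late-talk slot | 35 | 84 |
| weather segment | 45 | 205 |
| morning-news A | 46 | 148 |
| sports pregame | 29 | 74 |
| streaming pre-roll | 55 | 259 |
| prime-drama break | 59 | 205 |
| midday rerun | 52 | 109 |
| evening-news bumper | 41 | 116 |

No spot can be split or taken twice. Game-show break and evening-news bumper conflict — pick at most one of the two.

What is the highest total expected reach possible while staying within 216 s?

845

Ranking by ratio (expected reach/s): streaming pre-roll 4.71, weather segment 4.56, game-show break 4.52.
A density-first pass picks game-show break + weather segment + streaming pre-roll + prime-drama break — 818 at 192 s.
Dropping prime-drama break frees 59 s; slotting in late-talk slot + morning-news A (81 s) lifts the total to 845 at 214 s.
Runner-up game-show break + weather segment + morning-news A + sports pregame + streaming pre-roll tops out at 835.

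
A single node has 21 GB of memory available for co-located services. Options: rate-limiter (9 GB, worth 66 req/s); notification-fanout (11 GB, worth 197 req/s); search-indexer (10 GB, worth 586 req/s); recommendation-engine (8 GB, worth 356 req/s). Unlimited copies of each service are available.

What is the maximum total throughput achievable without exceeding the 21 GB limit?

1172

Density check — search-indexer 58.60, recommendation-engine 44.50, notification-fanout 17.91, rate-limiter 7.33 are the best per GB.
2×search-indexer uses 20 of the 21 GB and totals 1172.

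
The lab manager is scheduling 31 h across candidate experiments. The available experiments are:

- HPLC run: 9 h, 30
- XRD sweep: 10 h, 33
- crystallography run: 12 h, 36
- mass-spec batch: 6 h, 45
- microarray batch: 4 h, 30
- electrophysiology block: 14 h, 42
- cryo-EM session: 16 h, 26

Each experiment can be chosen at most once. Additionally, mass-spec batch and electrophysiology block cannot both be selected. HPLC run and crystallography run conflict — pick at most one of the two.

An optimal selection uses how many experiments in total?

Best achievable expected citations is 138.
For example HPLC run + XRD sweep + mass-spec batch + microarray batch achieves it, using 29 h.
Every optimal selection uses 4 experiments.

4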